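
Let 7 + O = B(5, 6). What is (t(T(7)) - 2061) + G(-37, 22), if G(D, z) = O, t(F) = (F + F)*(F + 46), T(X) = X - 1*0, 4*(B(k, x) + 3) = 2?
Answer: -2657/2 ≈ -1328.5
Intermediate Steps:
B(k, x) = -5/2 (B(k, x) = -3 + (¼)*2 = -3 + ½ = -5/2)
T(X) = X (T(X) = X + 0 = X)
t(F) = 2*F*(46 + F) (t(F) = (2*F)*(46 + F) = 2*F*(46 + F))
O = -19/2 (O = -7 - 5/2 = -19/2 ≈ -9.5000)
G(D, z) = -19/2
(t(T(7)) - 2061) + G(-37, 22) = (2*7*(46 + 7) - 2061) - 19/2 = (2*7*53 - 2061) - 19/2 = (742 - 2061) - 19/2 = -1319 - 19/2 = -2657/2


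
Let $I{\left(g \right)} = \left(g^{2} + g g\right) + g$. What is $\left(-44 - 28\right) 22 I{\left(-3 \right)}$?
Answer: $-23760$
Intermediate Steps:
$I{\left(g \right)} = g + 2 g^{2}$ ($I{\left(g \right)} = \left(g^{2} + g^{2}\right) + g = 2 g^{2} + g = g + 2 g^{2}$)
$\left(-44 - 28\right) 22 I{\left(-3 \right)} = \left(-44 - 28\right) 22 \left(- 3 \left(1 + 2 \left(-3\right)\right)\right) = \left(-44 - 28\right) 22 \left(- 3 \left(1 - 6\right)\right) = \left(-72\right) 22 \left(\left(-3\right) \left(-5\right)\right) = \left(-1584\right) 15 = -23760$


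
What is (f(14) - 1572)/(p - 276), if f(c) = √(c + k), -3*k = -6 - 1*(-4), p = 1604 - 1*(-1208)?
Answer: -393/634 + √33/3804 ≈ -0.61836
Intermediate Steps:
p = 2812 (p = 1604 + 1208 = 2812)
k = ⅔ (k = -(-6 - 1*(-4))/3 = -(-6 + 4)/3 = -⅓*(-2) = ⅔ ≈ 0.66667)
f(c) = √(⅔ + c) (f(c) = √(c + ⅔) = √(⅔ + c))
(f(14) - 1572)/(p - 276) = (√(6 + 9*14)/3 - 1572)/(2812 - 276) = (√(6 + 126)/3 - 1572)/2536 = (√132/3 - 1572)*(1/2536) = ((2*√33)/3 - 1572)*(1/2536) = (2*√33/3 - 1572)*(1/2536) = (-1572 + 2*√33/3)*(1/2536) = -393/634 + √33/3804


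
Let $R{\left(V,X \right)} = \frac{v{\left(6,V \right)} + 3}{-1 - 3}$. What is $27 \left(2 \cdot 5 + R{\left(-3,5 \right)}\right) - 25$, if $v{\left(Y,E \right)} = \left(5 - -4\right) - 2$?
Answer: $\frac{355}{2} \approx 177.5$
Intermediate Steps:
$v{\left(Y,E \right)} = 7$ ($v{\left(Y,E \right)} = \left(5 + 4\right) - 2 = 9 - 2 = 7$)
$R{\left(V,X \right)} = - \frac{5}{2}$ ($R{\left(V,X \right)} = \frac{7 + 3}{-1 - 3} = \frac{10}{-4} = 10 \left(- \frac{1}{4}\right) = - \frac{5}{2}$)
$27 \left(2 \cdot 5 + R{\left(-3,5 \right)}\right) - 25 = 27 \left(2 \cdot 5 - \frac{5}{2}\right) - 25 = 27 \left(10 - \frac{5}{2}\right) - 25 = 27 \cdot \frac{15}{2} - 25 = \frac{405}{2} - 25 = \frac{355}{2}$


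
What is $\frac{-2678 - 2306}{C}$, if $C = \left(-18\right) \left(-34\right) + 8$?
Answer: $- \frac{1246}{155} \approx -8.0387$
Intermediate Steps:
$C = 620$ ($C = 612 + 8 = 620$)
$\frac{-2678 - 2306}{C} = \frac{-2678 - 2306}{620} = \left(-4984\right) \frac{1}{620} = - \frac{1246}{155}$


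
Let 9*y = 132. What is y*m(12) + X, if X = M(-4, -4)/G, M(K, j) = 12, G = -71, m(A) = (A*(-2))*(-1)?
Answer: 24980/71 ≈ 351.83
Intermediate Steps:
m(A) = 2*A (m(A) = -2*A*(-1) = 2*A)
y = 44/3 (y = (1/9)*132 = 44/3 ≈ 14.667)
X = -12/71 (X = 12/(-71) = 12*(-1/71) = -12/71 ≈ -0.16901)
y*m(12) + X = 44*(2*12)/3 - 12/71 = (44/3)*24 - 12/71 = 352 - 12/71 = 24980/71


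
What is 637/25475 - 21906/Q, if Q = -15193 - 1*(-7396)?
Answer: 187674013/66209525 ≈ 2.8345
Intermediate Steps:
Q = -7797 (Q = -15193 + 7396 = -7797)
637/25475 - 21906/Q = 637/25475 - 21906/(-7797) = 637*(1/25475) - 21906*(-1/7797) = 637/25475 + 7302/2599 = 187674013/66209525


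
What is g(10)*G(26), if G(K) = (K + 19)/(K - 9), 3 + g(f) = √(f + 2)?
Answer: -135/17 + 90*√3/17 ≈ 1.2285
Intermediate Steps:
g(f) = -3 + √(2 + f) (g(f) = -3 + √(f + 2) = -3 + √(2 + f))
G(K) = (19 + K)/(-9 + K)
g(10)*G(26) = (-3 + √(2 + 10))*((19 + 26)/(-9 + 26)) = (-3 + √12)*(45/17) = (-3 + 2*√3)*((1/17)*45) = (-3 + 2*√3)*(45/17) = -135/17 + 90*√3/17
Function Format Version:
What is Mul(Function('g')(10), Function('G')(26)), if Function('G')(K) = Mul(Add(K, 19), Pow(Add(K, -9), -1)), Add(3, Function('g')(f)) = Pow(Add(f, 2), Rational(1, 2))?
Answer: Add(Rational(-135, 17), Mul(Rational(90, 17), Pow(3, Rational(1, 2)))) ≈ 1.2285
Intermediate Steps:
Function('g')(f) = Add(-3, Pow(Add(2, f), Rational(1, 2))) (Function('g')(f) = Add(-3, Pow(Add(f, 2), Rational(1, 2))) = Add(-3, Pow(Add(2, f), Rational(1, 2))))
Function('G')(K) = Mul(Pow(Add(-9, K), -1), Add(19, K)) (Function('G')(K) = Mul(Add(19, K), Pow(Add(-9, K), -1)) = Mul(Pow(Add(-9, K), -1), Add(19, K)))
Mul(Function('g')(10), Function('G')(26)) = Mul(Add(-3, Pow(Add(2, 10), Rational(1, 2))), Mul(Pow(Add(-9, 26), -1), Add(19, 26))) = Mul(Add(-3, Pow(12, Rational(1, 2))), Mul(Pow(17, -1), 45)) = Mul(Add(-3, Mul(2, Pow(3, Rational(1, 2)))), Mul(Rational(1, 17), 45)) = Mul(Add(-3, Mul(2, Pow(3, Rational(1, 2)))), Rational(45, 17)) = Add(Rational(-135, 17), Mul(Rational(90, 17), Pow(3, Rational(1, 2))))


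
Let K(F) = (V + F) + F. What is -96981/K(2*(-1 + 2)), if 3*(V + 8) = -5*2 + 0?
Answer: 290943/22 ≈ 13225.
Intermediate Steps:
V = -34/3 (V = -8 + (-5*2 + 0)/3 = -8 + (-10 + 0)/3 = -8 + (⅓)*(-10) = -8 - 10/3 = -34/3 ≈ -11.333)
K(F) = -34/3 + 2*F (K(F) = (-34/3 + F) + F = -34/3 + 2*F)
-96981/K(2*(-1 + 2)) = -96981/(-34/3 + 2*(2*(-1 + 2))) = -96981/(-34/3 + 2*(2*1)) = -96981/(-34/3 + 2*2) = -96981/(-34/3 + 4) = -96981/(-22/3) = -96981*(-3/22) = 290943/22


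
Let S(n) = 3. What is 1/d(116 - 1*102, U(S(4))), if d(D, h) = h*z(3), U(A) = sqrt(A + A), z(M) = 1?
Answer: sqrt(6)/6 ≈ 0.40825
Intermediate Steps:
U(A) = sqrt(2)*sqrt(A) (U(A) = sqrt(2*A) = sqrt(2)*sqrt(A))
d(D, h) = h (d(D, h) = h*1 = h)
1/d(116 - 1*102, U(S(4))) = 1/(sqrt(2)*sqrt(3)) = 1/(sqrt(6)) = sqrt(6)/6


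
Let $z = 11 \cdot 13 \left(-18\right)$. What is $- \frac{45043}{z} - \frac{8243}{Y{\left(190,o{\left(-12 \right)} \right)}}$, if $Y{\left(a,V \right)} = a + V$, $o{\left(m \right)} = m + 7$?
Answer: $- \frac{12884527}{476190} \approx -27.058$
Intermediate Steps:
$o{\left(m \right)} = 7 + m$
$Y{\left(a,V \right)} = V + a$
$z = -2574$ ($z = 143 \left(-18\right) = -2574$)
$- \frac{45043}{z} - \frac{8243}{Y{\left(190,o{\left(-12 \right)} \right)}} = - \frac{45043}{-2574} - \frac{8243}{\left(7 - 12\right) + 190} = \left(-45043\right) \left(- \frac{1}{2574}\right) - \frac{8243}{-5 + 190} = \frac{45043}{2574} - \frac{8243}{185} = - \frac{12884527}{476190}$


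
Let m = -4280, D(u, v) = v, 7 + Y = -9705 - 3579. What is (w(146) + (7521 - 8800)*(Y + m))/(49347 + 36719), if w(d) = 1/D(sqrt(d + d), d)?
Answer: 3281103115/12565636 ≈ 261.12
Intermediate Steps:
Y = -13291 (Y = -7 + (-9705 - 3579) = -7 - 13284 = -13291)
w(d) = 1/d
(w(146) + (7521 - 8800)*(Y + m))/(49347 + 36719) = (1/146 + (7521 - 8800)*(-13291 - 4280))/(49347 + 36719) = (1/146 - 1279*(-17571))/86066 = (1/146 + 22473309)*(1/86066) = (3281103115/146)*(1/86066) = 3281103115/12565636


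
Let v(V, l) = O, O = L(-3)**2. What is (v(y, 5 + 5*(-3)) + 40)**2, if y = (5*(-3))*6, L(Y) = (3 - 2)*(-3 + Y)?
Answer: 5776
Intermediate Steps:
L(Y) = -3 + Y (L(Y) = 1*(-3 + Y) = -3 + Y)
y = -90 (y = -15*6 = -90)
O = 36 (O = (-3 - 3)**2 = (-6)**2 = 36)
v(V, l) = 36
(v(y, 5 + 5*(-3)) + 40)**2 = (36 + 40)**2 = 76**2 = 5776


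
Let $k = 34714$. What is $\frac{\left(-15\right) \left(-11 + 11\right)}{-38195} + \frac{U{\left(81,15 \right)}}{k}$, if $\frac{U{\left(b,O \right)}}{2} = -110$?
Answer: $- \frac{110}{17357} \approx -0.0063375$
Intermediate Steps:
$U{\left(b,O \right)} = -220$ ($U{\left(b,O \right)} = 2 \left(-110\right) = -220$)
$\frac{\left(-15\right) \left(-11 + 11\right)}{-38195} + \frac{U{\left(81,15 \right)}}{k} = \frac{\left(-15\right) \left(-11 + 11\right)}{-38195} - \frac{220}{34714} = \left(-15\right) 0 \left(- \frac{1}{38195}\right) - \frac{110}{17357} = 0 \left(- \frac{1}{38195}\right) - \frac{110}{17357} = 0 - \frac{110}{17357} = - \frac{110}{17357}$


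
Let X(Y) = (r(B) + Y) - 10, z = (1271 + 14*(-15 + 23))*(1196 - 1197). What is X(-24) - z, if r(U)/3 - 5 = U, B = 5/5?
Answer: 1367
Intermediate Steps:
B = 1 (B = 5*(⅕) = 1)
r(U) = 15 + 3*U
z = -1383 (z = (1271 + 14*8)*(-1) = (1271 + 112)*(-1) = 1383*(-1) = -1383)
X(Y) = 8 + Y (X(Y) = ((15 + 3*1) + Y) - 10 = ((15 + 3) + Y) - 10 = (18 + Y) - 10 = 8 + Y)
X(-24) - z = (8 - 24) - 1*(-1383) = -16 + 1383 = 1367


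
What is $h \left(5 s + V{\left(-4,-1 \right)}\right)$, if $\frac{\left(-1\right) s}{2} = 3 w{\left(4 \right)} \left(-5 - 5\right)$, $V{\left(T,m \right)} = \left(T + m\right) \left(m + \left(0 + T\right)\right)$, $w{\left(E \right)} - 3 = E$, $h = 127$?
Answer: $269875$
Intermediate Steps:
$w{\left(E \right)} = 3 + E$
$V{\left(T,m \right)} = \left(T + m\right)^{2}$ ($V{\left(T,m \right)} = \left(T + m\right) \left(m + T\right) = \left(T + m\right) \left(T + m\right) = \left(T + m\right)^{2}$)
$s = 420$ ($s = - 2 \cdot 3 \left(3 + 4\right) \left(-5 - 5\right) = - 2 \cdot 3 \cdot 7 \left(-10\right) = - 2 \cdot 21 \left(-10\right) = \left(-2\right) \left(-210\right) = 420$)
$h \left(5 s + V{\left(-4,-1 \right)}\right) = 127 \left(5 \cdot 420 + \left(-4 - 1\right)^{2}\right) = 127 \left(2100 + \left(-5\right)^{2}\right) = 127 \left(2100 + 25\right) = 127 \cdot 2125 = 269875$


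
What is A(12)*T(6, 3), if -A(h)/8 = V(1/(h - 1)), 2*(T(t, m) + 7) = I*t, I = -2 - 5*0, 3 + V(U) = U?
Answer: -3328/11 ≈ -302.55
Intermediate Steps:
V(U) = -3 + U
I = -2 (I = -2 + 0 = -2)
T(t, m) = -7 - t (T(t, m) = -7 + (-2*t)/2 = -7 - t)
A(h) = 24 - 8/(-1 + h) (A(h) = -8*(-3 + 1/(h - 1)) = -8*(-3 + 1/(-1 + h)) = 24 - 8/(-1 + h))
A(12)*T(6, 3) = (8*(-4 + 3*12)/(-1 + 12))*(-7 - 1*6) = (8*(-4 + 36)/11)*(-7 - 6) = (8*(1/11)*32)*(-13) = (256/11)*(-13) = -3328/11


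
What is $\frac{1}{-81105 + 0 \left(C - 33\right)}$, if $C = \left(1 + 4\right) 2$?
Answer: $- \frac{1}{81105} \approx -1.233 \cdot 10^{-5}$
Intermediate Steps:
$C = 10$ ($C = 5 \cdot 2 = 10$)
$\frac{1}{-81105 + 0 \left(C - 33\right)} = \frac{1}{-81105 + 0 \left(10 - 33\right)} = \frac{1}{-81105 + 0 \left(-23\right)} = \frac{1}{-81105 + 0} = \frac{1}{-81105} = - \frac{1}{81105}$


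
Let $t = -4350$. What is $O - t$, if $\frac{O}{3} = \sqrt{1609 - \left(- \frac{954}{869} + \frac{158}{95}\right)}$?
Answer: $4350 + \frac{3 \sqrt{10962009785265}}{82555} \approx 4470.3$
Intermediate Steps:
$O = \frac{3 \sqrt{10962009785265}}{82555}$ ($O = 3 \sqrt{1609 - \left(- \frac{954}{869} + \frac{158}{95}\right)} = 3 \sqrt{1609 - \frac{46672}{82555}} = 3 \sqrt{\frac{132784323}{82555}} = 3 \frac{\sqrt{10962009785265}}{82555} = \frac{3 \sqrt{10962009785265}}{82555} \approx 120.32$)
$O - t = \frac{3 \sqrt{10962009785265}}{82555} - -4350 = \frac{3 \sqrt{10962009785265}}{82555} + 4350 = 4350 + \frac{3 \sqrt{10962009785265}}{82555}$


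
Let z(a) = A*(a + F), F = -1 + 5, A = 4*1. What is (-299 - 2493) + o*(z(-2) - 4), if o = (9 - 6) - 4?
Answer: -2796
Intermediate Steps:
A = 4
F = 4
z(a) = 16 + 4*a (z(a) = 4*(a + 4) = 4*(4 + a) = 16 + 4*a)
o = -1 (o = 3 - 4 = -1)
(-299 - 2493) + o*(z(-2) - 4) = (-299 - 2493) - ((16 + 4*(-2)) - 4) = -2792 - ((16 - 8) - 4) = -2792 - (8 - 4) = -2792 - 1*4 = -2792 - 4 = -2796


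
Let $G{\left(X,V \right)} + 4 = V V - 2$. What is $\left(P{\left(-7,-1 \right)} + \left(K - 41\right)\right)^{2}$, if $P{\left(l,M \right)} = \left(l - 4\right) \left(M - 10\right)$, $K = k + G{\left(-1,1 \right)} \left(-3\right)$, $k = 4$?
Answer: $9801$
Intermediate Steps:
$G{\left(X,V \right)} = -6 + V^{2}$ ($G{\left(X,V \right)} = -4 + \left(V V - 2\right) = -4 + \left(V^{2} - 2\right) = -4 + \left(-2 + V^{2}\right) = -6 + V^{2}$)
$K = 19$ ($K = 4 + \left(-6 + 1^{2}\right) \left(-3\right) = 4 + \left(-6 + 1\right) \left(-3\right) = 4 - -15 = 4 + 15 = 19$)
$P{\left(l,M \right)} = \left(-10 + M\right) \left(-4 + l\right)$ ($P{\left(l,M \right)} = \left(-4 + l\right) \left(-10 + M\right) = \left(-10 + M\right) \left(-4 + l\right)$)
$\left(P{\left(-7,-1 \right)} + \left(K - 41\right)\right)^{2} = \left(\left(40 - -70 - -4 - -7\right) + \left(19 - 41\right)\right)^{2} = \left(\left(40 + 70 + 4 + 7\right) + \left(19 - 41\right)\right)^{2} = \left(121 - 22\right)^{2} = 99^{2} = 9801$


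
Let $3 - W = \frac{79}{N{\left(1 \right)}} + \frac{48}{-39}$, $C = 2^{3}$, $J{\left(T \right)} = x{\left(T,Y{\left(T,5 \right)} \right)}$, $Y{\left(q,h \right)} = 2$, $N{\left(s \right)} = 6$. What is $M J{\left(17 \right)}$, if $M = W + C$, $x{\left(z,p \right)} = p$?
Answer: $- \frac{73}{39} \approx -1.8718$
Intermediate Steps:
$J{\left(T \right)} = 2$
$C = 8$
$W = - \frac{697}{78}$ ($W = 3 - \left(\frac{79}{6} + \frac{48}{-39}\right) = 3 - \left(79 \cdot \frac{1}{6} + 48 \left(- \frac{1}{39}\right)\right) = 3 - \left(\frac{79}{6} - \frac{16}{13}\right) = 3 - \frac{931}{78} = - \frac{697}{78} \approx -8.9359$)
$M = - \frac{73}{78}$ ($M = - \frac{697}{78} + 8 = - \frac{73}{78} \approx -0.9359$)
$M J{\left(17 \right)} = \left(- \frac{73}{78}\right) 2 = - \frac{73}{39}$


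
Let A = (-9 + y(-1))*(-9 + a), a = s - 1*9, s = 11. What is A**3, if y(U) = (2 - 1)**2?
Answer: 175616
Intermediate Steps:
y(U) = 1 (y(U) = 1**2 = 1)
a = 2 (a = 11 - 1*9 = 11 - 9 = 2)
A = 56 (A = (-9 + 1)*(-9 + 2) = -8*(-7) = 56)
A**3 = 56**3 = 175616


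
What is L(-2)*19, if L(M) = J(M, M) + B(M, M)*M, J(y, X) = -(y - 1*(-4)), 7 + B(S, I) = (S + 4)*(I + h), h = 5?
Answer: 0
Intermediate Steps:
B(S, I) = -7 + (4 + S)*(5 + I) (B(S, I) = -7 + (S + 4)*(I + 5) = -7 + (4 + S)*(5 + I))
J(y, X) = -4 - y (J(y, X) = -(y + 4) = -(4 + y) = -4 - y)
L(M) = -4 - M + M*(13 + M² + 9*M) (L(M) = (-4 - M) + (13 + 4*M + 5*M + M*M)*M = (-4 - M) + (13 + 4*M + 5*M + M²)*M = (-4 - M) + (13 + M² + 9*M)*M = (-4 - M) + M*(13 + M² + 9*M) = -4 - M + M*(13 + M² + 9*M))
L(-2)*19 = (-4 - 1*(-2) - 2*(13 + (-2)² + 9*(-2)))*19 = (-4 + 2 - 2*(13 + 4 - 18))*19 = (-4 + 2 - 2*(-1))*19 = (-4 + 2 + 2)*19 = 0*19 = 0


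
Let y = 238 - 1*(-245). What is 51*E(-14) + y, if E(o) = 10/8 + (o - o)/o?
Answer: 2187/4 ≈ 546.75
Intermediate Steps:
y = 483 (y = 238 + 245 = 483)
E(o) = 5/4 (E(o) = 10*(1/8) + 0/o = 5/4 + 0 = 5/4)
51*E(-14) + y = 51*(5/4) + 483 = 255/4 + 483 = 2187/4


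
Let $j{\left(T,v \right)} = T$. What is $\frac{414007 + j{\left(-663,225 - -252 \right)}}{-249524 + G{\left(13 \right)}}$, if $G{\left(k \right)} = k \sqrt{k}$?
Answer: $- \frac{103139248256}{62262224379} - \frac{5373472 \sqrt{13}}{62262224379} \approx -1.6568$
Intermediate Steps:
$G{\left(k \right)} = k^{\frac{3}{2}}$
$\frac{414007 + j{\left(-663,225 - -252 \right)}}{-249524 + G{\left(13 \right)}} = \frac{414007 - 663}{-249524 + 13^{\frac{3}{2}}} = \frac{413344}{-249524 + 13 \sqrt{13}}$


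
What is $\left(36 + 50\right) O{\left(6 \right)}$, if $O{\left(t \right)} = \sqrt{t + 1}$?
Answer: $86 \sqrt{7} \approx 227.53$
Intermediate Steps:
$O{\left(t \right)} = \sqrt{1 + t}$
$\left(36 + 50\right) O{\left(6 \right)} = \left(36 + 50\right) \sqrt{1 + 6} = 86 \sqrt{7}$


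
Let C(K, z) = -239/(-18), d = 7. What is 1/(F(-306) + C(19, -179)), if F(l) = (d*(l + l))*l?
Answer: 18/23596511 ≈ 7.6282e-7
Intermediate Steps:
C(K, z) = 239/18 (C(K, z) = -239*(-1/18) = 239/18)
F(l) = 14*l² (F(l) = (7*(l + l))*l = (7*(2*l))*l = (14*l)*l = 14*l²)
1/(F(-306) + C(19, -179)) = 1/(14*(-306)² + 239/18) = 1/(14*93636 + 239/18) = 1/(1310904 + 239/18) = 1/(23596511/18) = 18/23596511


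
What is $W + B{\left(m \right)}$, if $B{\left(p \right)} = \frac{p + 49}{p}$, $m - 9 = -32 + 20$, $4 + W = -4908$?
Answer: $- \frac{14782}{3} \approx -4927.3$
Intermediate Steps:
$W = -4912$ ($W = -4 - 4908 = -4912$)
$m = -3$ ($m = 9 + \left(-32 + 20\right) = 9 - 12 = -3$)
$B{\left(p \right)} = \frac{49 + p}{p}$
$W + B{\left(m \right)} = -4912 + \frac{49 - 3}{-3} = -4912 - \frac{46}{3} = - \frac{14782}{3}$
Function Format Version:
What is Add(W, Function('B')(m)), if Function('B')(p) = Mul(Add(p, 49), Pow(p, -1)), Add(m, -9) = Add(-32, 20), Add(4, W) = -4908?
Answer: Rational(-14782, 3) ≈ -4927.3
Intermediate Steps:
W = -4912 (W = Add(-4, -4908) = -4912)
m = -3 (m = Add(9, Add(-32, 20)) = Add(9, -12) = -3)
Function('B')(p) = Mul(Pow(p, -1), Add(49, p)) (Function('B')(p) = Mul(Add(49, p), Pow(p, -1)) = Mul(Pow(p, -1), Add(49, p)))
Add(W, Function('B')(m)) = Add(-4912, Mul(Pow(-3, -1), Add(49, -3))) = Add(-4912, Mul(Rational(-1, 3), 46)) = Add(-4912, Rational(-46, 3)) = Rational(-14782, 3)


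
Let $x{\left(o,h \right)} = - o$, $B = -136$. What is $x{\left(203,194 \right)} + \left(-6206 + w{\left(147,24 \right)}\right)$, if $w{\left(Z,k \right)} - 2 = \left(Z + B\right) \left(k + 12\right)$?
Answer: $-6011$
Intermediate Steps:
$w{\left(Z,k \right)} = 2 + \left(-136 + Z\right) \left(12 + k\right)$ ($w{\left(Z,k \right)} = 2 + \left(Z - 136\right) \left(k + 12\right) = 2 + \left(-136 + Z\right) \left(12 + k\right)$)
$x{\left(203,194 \right)} + \left(-6206 + w{\left(147,24 \right)}\right) = \left(-1\right) 203 + \left(-6206 + \left(-1630 - 3264 + 12 \cdot 147 + 147 \cdot 24\right)\right) = -203 + \left(-6206 + \left(-1630 - 3264 + 1764 + 3528\right)\right) = -203 + \left(-6206 + 398\right) = -203 - 5808 = -6011$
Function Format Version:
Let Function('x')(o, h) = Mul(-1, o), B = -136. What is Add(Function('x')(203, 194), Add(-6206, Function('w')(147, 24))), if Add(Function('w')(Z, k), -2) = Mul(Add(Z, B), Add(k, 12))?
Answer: -6011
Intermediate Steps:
Function('w')(Z, k) = Add(2, Mul(Add(-136, Z), Add(12, k))) (Function('w')(Z, k) = Add(2, Mul(Add(Z, -136), Add(k, 12))) = Add(2, Mul(Add(-136, Z), Add(12, k))))
Add(Function('x')(203, 194), Add(-6206, Function('w')(147, 24))) = Add(Mul(-1, 203), Add(-6206, Add(-1630, Mul(-136, 24), Mul(12, 147), Mul(147, 24)))) = Add(-203, Add(-6206, Add(-1630, -3264, 1764, 3528))) = Add(-203, Add(-6206, 398)) = Add(-203, -5808) = -6011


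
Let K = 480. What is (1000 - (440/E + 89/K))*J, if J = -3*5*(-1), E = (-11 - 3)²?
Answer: 23462839/1568 ≈ 14964.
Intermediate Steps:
E = 196 (E = (-14)² = 196)
J = 15 (J = -15*(-1) = 15)
(1000 - (440/E + 89/K))*J = (1000 - (440/196 + 89/480))*15 = (1000 - (440*(1/196) + 89*(1/480)))*15 = (1000 - (110/49 + 89/480))*15 = (1000 - 1*57161/23520)*15 = (1000 - 57161/23520)*15 = (23462839/23520)*15 = 23462839/1568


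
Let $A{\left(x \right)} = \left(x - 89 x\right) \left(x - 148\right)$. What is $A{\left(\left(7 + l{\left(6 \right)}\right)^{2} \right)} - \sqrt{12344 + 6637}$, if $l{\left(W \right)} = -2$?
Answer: $270600 - 3 \sqrt{2109} \approx 2.7046 \cdot 10^{5}$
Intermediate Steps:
$A{\left(x \right)} = - 88 x \left(-148 + x\right)$
$A{\left(\left(7 + l{\left(6 \right)}\right)^{2} \right)} - \sqrt{12344 + 6637} = 88 \left(7 - 2\right)^{2} \left(148 - \left(7 - 2\right)^{2}\right) - \sqrt{12344 + 6637} = 88 \cdot 5^{2} \left(148 - 5^{2}\right) - \sqrt{18981} = 88 \cdot 25 \left(148 - 25\right) - 3 \sqrt{2109} = 88 \cdot 25 \cdot 123 - 3 \sqrt{2109} = 270600 - 3 \sqrt{2109}$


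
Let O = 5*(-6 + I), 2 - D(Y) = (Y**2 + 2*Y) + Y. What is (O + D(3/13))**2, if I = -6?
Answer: 98565184/28561 ≈ 3451.0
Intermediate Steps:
D(Y) = 2 - Y**2 - 3*Y (D(Y) = 2 - ((Y**2 + 2*Y) + Y) = 2 - (Y**2 + 3*Y) = 2 + (-Y**2 - 3*Y) = 2 - Y**2 - 3*Y)
O = -60 (O = 5*(-6 - 6) = 5*(-12) = -60)
(O + D(3/13))**2 = (-60 + (2 - (3/13)**2 - 9/13))**2 = (-60 + (2 - (3*(1/13))**2 - 9/13))**2 = (-60 + (2 - (3/13)**2 - 3*3/13))**2 = (-60 + (2 - 1*9/169 - 9/13))**2 = (-60 + (2 - 9/169 - 9/13))**2 = (-60 + 212/169)**2 = (-9928/169)**2 = 98565184/28561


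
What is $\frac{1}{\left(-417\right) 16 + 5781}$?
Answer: $- \frac{1}{891} \approx -0.0011223$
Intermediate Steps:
$\frac{1}{\left(-417\right) 16 + 5781} = \frac{1}{-6672 + 5781} = \frac{1}{-891} = - \frac{1}{891}$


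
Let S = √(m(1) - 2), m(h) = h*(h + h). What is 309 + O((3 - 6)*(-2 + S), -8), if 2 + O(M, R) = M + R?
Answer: 305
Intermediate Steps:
m(h) = 2*h² (m(h) = h*(2*h) = 2*h²)
S = 0 (S = √(2*1² - 2) = √(2*1 - 2) = √(2 - 2) = √0 = 0)
O(M, R) = -2 + M + R (O(M, R) = -2 + (M + R) = -2 + M + R)
309 + O((3 - 6)*(-2 + S), -8) = 309 + (-2 + (3 - 6)*(-2 + 0) - 8) = 309 + (-2 - 3*(-2) - 8) = 309 + (-2 + 6 - 8) = 309 - 4 = 305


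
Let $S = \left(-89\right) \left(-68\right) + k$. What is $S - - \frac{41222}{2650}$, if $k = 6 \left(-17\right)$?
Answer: $\frac{7904361}{1325} \approx 5965.6$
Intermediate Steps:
$k = -102$
$S = 5950$ ($S = \left(-89\right) \left(-68\right) - 102 = 6052 - 102 = 5950$)
$S - - \frac{41222}{2650} = 5950 - - \frac{41222}{2650} = 5950 - \left(-41222\right) \frac{1}{2650} = 5950 - - \frac{20611}{1325} = 5950 + \frac{20611}{1325} = \frac{7904361}{1325}$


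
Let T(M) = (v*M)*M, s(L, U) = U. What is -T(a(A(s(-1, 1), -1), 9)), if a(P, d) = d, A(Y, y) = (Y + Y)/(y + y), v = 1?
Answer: -81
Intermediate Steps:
A(Y, y) = Y/y (A(Y, y) = (2*Y)/((2*y)) = (2*Y)*(1/(2*y)) = Y/y)
T(M) = M² (T(M) = (1*M)*M = M*M = M²)
-T(a(A(s(-1, 1), -1), 9)) = -1*9² = -1*81 = -81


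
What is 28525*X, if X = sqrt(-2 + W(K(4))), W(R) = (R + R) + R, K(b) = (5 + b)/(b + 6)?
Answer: 5705*sqrt(70)/2 ≈ 23866.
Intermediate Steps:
K(b) = (5 + b)/(6 + b)
W(R) = 3*R (W(R) = 2*R + R = 3*R)
X = sqrt(70)/10 (X = sqrt(-2 + 3*((5 + 4)/(6 + 4))) = sqrt(-2 + 3*(9/10)) = sqrt(-2 + 27/10) = sqrt(7/10) = sqrt(70)/10 ≈ 0.83666)
28525*X = 28525*(sqrt(70)/10) = 5705*sqrt(70)/2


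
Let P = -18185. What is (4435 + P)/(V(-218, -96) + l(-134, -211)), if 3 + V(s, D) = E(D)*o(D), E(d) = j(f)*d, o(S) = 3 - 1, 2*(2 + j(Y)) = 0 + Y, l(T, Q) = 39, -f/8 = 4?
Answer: -6875/1746 ≈ -3.9376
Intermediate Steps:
f = -32 (f = -8*4 = -32)
j(Y) = -2 + Y/2 (j(Y) = -2 + (0 + Y)/2 = -2 + Y/2)
o(S) = 2
E(d) = -18*d (E(d) = (-2 + (½)*(-32))*d = (-2 - 16)*d = -18*d)
V(s, D) = -3 - 36*D (V(s, D) = -3 - 18*D*2 = -3 - 36*D)
(4435 + P)/(V(-218, -96) + l(-134, -211)) = (4435 - 18185)/((-3 - 36*(-96)) + 39) = -13750/((-3 + 3456) + 39) = -13750/(3453 + 39) = -13750/3492 = -13750*1/3492 = -6875/1746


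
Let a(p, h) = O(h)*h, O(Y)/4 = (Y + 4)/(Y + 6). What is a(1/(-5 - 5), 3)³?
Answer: 21952/27 ≈ 813.04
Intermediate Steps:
O(Y) = 4*(4 + Y)/(6 + Y) (O(Y) = 4*((Y + 4)/(Y + 6)) = 4*((4 + Y)/(6 + Y)) = 4*(4 + Y)/(6 + Y))
a(p, h) = 4*h*(4 + h)/(6 + h) (a(p, h) = (4*(4 + h)/(6 + h))*h = 4*h*(4 + h)/(6 + h))
a(1/(-5 - 5), 3)³ = (4*3*(4 + 3)/(6 + 3))³ = (4*3*7/9)³ = (4*3*(⅑)*7)³ = (28/3)³ = 21952/27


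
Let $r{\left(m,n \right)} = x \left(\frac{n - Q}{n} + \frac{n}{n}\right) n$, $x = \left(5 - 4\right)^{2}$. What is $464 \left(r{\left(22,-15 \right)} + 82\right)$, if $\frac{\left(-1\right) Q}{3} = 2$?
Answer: $26912$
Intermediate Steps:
$Q = -6$ ($Q = \left(-3\right) 2 = -6$)
$x = 1$ ($x = 1^{2} = 1$)
$r{\left(m,n \right)} = n \left(1 + \frac{6 + n}{n}\right)$ ($r{\left(m,n \right)} = 1 \left(\frac{n - -6}{n} + \frac{n}{n}\right) n = 1 \left(\frac{n + 6}{n} + 1\right) n = 1 \left(\frac{6 + n}{n} + 1\right) n = 1 \left(1 + \frac{6 + n}{n}\right) n = \left(1 + \frac{6 + n}{n}\right) n = n \left(1 + \frac{6 + n}{n}\right)$)
$464 \left(r{\left(22,-15 \right)} + 82\right) = 464 \left(\left(6 + 2 \left(-15\right)\right) + 82\right) = 464 \left(\left(6 - 30\right) + 82\right) = 464 \left(-24 + 82\right) = 464 \cdot 58 = 26912$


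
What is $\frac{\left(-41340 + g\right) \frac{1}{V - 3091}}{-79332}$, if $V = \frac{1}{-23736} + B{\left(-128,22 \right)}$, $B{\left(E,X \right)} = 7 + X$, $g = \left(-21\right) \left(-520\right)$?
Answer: $- \frac{356040}{2843106827} \approx -0.00012523$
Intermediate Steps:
$g = 10920$
$V = \frac{688343}{23736}$ ($V = \frac{1}{-23736} + \left(7 + 22\right) = - \frac{1}{23736} + 29 = \frac{688343}{23736} \approx 29.0$)
$\frac{\left(-41340 + g\right) \frac{1}{V - 3091}}{-79332} = \frac{\left(-41340 + 10920\right) \frac{1}{\frac{688343}{23736} - 3091}}{-79332} = - \frac{30420}{\frac{688343}{23736} - 3091} \left(- \frac{1}{79332}\right) = - \frac{30420}{- \frac{72679633}{23736}} \left(- \frac{1}{79332}\right) = \left(-30420\right) \left(- \frac{23736}{72679633}\right) \left(- \frac{1}{79332}\right) = \frac{4272480}{430057} \left(- \frac{1}{79332}\right) = - \frac{356040}{2843106827}$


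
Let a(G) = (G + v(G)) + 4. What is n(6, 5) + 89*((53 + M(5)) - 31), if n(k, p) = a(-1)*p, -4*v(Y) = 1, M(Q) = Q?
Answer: 9667/4 ≈ 2416.8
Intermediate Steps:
v(Y) = -¼ (v(Y) = -¼*1 = -¼)
a(G) = 15/4 + G (a(G) = (G - ¼) + 4 = (-¼ + G) + 4 = 15/4 + G)
n(k, p) = 11*p/4 (n(k, p) = (15/4 - 1)*p = 11*p/4)
n(6, 5) + 89*((53 + M(5)) - 31) = (11/4)*5 + 89*((53 + 5) - 31) = 55/4 + 89*(58 - 31) = 55/4 + 89*27 = 55/4 + 2403 = 9667/4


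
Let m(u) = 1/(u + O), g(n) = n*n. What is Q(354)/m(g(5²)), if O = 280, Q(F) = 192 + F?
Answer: 494130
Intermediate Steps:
g(n) = n²
m(u) = 1/(280 + u) (m(u) = 1/(u + 280) = 1/(280 + u))
Q(354)/m(g(5²)) = (192 + 354)/(1/(280 + (5²)²)) = 546/(1/(280 + 25²)) = 546/(1/(280 + 625)) = 546/(1/905) = 546*905 = 494130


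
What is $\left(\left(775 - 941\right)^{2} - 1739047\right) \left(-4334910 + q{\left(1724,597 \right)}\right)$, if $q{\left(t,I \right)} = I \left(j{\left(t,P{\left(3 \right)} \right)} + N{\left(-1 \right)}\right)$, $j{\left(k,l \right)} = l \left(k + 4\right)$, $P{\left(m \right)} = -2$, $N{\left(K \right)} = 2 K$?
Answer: $10952405969976$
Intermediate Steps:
$j{\left(k,l \right)} = l \left(4 + k\right)$
$q{\left(t,I \right)} = I \left(-10 - 2 t\right)$ ($q{\left(t,I \right)} = I \left(- 2 \left(4 + t\right) + 2 \left(-1\right)\right) = I \left(\left(-8 - 2 t\right) - 2\right) = I \left(-10 - 2 t\right)$)
$\left(\left(775 - 941\right)^{2} - 1739047\right) \left(-4334910 + q{\left(1724,597 \right)}\right) = \left(\left(775 - 941\right)^{2} - 1739047\right) \left(-4334910 - 1194 \left(5 + 1724\right)\right) = \left(\left(-166\right)^{2} - 1739047\right) \left(-4334910 - 1194 \cdot 1729\right) = \left(27556 - 1739047\right) \left(-4334910 - 2064426\right) = \left(-1711491\right) \left(-6399336\right) = 10952405969976$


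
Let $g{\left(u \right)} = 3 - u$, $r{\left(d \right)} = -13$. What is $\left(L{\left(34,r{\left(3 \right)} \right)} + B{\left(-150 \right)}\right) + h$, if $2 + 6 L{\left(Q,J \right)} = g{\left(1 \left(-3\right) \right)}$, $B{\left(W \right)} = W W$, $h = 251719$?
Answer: $\frac{822659}{3} \approx 2.7422 \cdot 10^{5}$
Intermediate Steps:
$B{\left(W \right)} = W^{2}$
$L{\left(Q,J \right)} = \frac{2}{3}$ ($L{\left(Q,J \right)} = - \frac{1}{3} + \frac{3 - 1 \left(-3\right)}{6} = - \frac{1}{3} + \frac{3 - -3}{6} = - \frac{1}{3} + \frac{3 + 3}{6} = - \frac{1}{3} + \frac{1}{6} \cdot 6 = - \frac{1}{3} + 1 = \frac{2}{3}$)
$\left(L{\left(34,r{\left(3 \right)} \right)} + B{\left(-150 \right)}\right) + h = \left(\frac{2}{3} + \left(-150\right)^{2}\right) + 251719 = \left(\frac{2}{3} + 22500\right) + 251719 = \frac{67502}{3} + 251719 = \frac{822659}{3}$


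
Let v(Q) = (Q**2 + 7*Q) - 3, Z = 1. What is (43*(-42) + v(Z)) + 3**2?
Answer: -1792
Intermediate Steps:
v(Q) = -3 + Q**2 + 7*Q
(43*(-42) + v(Z)) + 3**2 = (43*(-42) + (-3 + 1**2 + 7*1)) + 3**2 = (-1806 + (-3 + 1 + 7)) + 9 = (-1806 + 5) + 9 = -1801 + 9 = -1792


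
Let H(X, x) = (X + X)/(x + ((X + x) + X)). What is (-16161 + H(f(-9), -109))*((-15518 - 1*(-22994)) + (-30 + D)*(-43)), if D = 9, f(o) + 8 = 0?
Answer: -1760361799/13 ≈ -1.3541e+8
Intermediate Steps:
f(o) = -8 (f(o) = -8 + 0 = -8)
H(X, x) = 2*X/(2*X + 2*x) (H(X, x) = (2*X)/(x + (x + 2*X)) = (2*X)/(2*X + 2*x) = 2*X/(2*X + 2*x))
(-16161 + H(f(-9), -109))*((-15518 - 1*(-22994)) + (-30 + D)*(-43)) = (-16161 - 8/(-8 - 109))*((-15518 - 1*(-22994)) + (-30 + 9)*(-43)) = (-16161 - 8/(-117))*((-15518 + 22994) - 21*(-43)) = (-16161 - 8*(-1/117))*(7476 + 903) = (-16161 + 8/117)*8379 = -1890829/117*8379 = -1760361799/13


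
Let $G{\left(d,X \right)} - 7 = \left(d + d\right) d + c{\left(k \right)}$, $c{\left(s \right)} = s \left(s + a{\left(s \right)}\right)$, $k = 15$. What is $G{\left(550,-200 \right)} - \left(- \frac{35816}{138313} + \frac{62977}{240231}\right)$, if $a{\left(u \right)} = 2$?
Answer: $\frac{20111082919310081}{33227070303} \approx 6.0526 \cdot 10^{5}$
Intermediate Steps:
$c{\left(s \right)} = s \left(2 + s\right)$ ($c{\left(s \right)} = s \left(s + 2\right) = s \left(2 + s\right)$)
$G{\left(d,X \right)} = 262 + 2 d^{2}$ ($G{\left(d,X \right)} = 7 + \left(\left(d + d\right) d + 15 \left(2 + 15\right)\right) = 7 + \left(2 d d + 15 \cdot 17\right) = 7 + \left(2 d^{2} + 255\right) = 7 + \left(255 + 2 d^{2}\right) = 262 + 2 d^{2}$)
$G{\left(550,-200 \right)} - \left(- \frac{35816}{138313} + \frac{62977}{240231}\right) = \left(262 + 2 \cdot 550^{2}\right) - \left(- \frac{35816}{138313} + \frac{62977}{240231}\right) = \left(262 + 2 \cdot 302500\right) - \left(\left(-35816\right) \frac{1}{138313} + 62977 \cdot \frac{1}{240231}\right) = \left(262 + 605000\right) - \left(- \frac{35816}{138313} + \frac{62977}{240231}\right) = 605262 - \frac{106424305}{33227070303} = \frac{20111082919310081}{33227070303}$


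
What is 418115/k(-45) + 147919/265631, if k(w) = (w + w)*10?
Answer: -22186235693/47813580 ≈ -464.02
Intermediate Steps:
k(w) = 20*w (k(w) = (2*w)*10 = 20*w)
418115/k(-45) + 147919/265631 = 418115/((20*(-45))) + 147919/265631 = 418115/(-900) + 147919*(1/265631) = 418115*(-1/900) + 147919/265631 = -83623/180 + 147919/265631 = -22186235693/47813580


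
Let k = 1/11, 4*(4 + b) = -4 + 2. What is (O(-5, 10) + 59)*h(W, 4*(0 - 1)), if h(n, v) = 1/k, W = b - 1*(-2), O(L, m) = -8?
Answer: 561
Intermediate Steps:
b = -9/2 (b = -4 + (-4 + 2)/4 = -4 + (1/4)*(-2) = -4 - 1/2 = -9/2 ≈ -4.5000)
k = 1/11 ≈ 0.090909
W = -5/2 (W = -9/2 - 1*(-2) = -9/2 + 2 = -5/2 ≈ -2.5000)
h(n, v) = 11 (h(n, v) = 1/(1/11) = 11)
(O(-5, 10) + 59)*h(W, 4*(0 - 1)) = (-8 + 59)*11 = 51*11 = 561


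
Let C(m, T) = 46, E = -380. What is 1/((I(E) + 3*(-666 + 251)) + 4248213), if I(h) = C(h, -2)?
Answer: 1/4247014 ≈ 2.3546e-7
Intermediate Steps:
I(h) = 46
1/((I(E) + 3*(-666 + 251)) + 4248213) = 1/((46 + 3*(-666 + 251)) + 4248213) = 1/((46 + 3*(-415)) + 4248213) = 1/((46 - 1245) + 4248213) = 1/(-1199 + 4248213) = 1/4247014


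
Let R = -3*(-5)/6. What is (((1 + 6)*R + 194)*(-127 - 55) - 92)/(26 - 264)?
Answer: 38585/238 ≈ 162.12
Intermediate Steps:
R = 5/2 (R = 15*(1/6) = 5/2 ≈ 2.5000)
(((1 + 6)*R + 194)*(-127 - 55) - 92)/(26 - 264) = (((1 + 6)*(5/2) + 194)*(-127 - 55) - 92)/(26 - 264) = ((7*(5/2) + 194)*(-182) - 92)/(-238) = ((35/2 + 194)*(-182) - 92)*(-1/238) = ((423/2)*(-182) - 92)*(-1/238) = (-38493 - 92)*(-1/238) = -38585*(-1/238) = 38585/238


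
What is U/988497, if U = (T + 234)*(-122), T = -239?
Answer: 610/988497 ≈ 0.00061710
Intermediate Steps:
U = 610 (U = (-239 + 234)*(-122) = -5*(-122) = 610)
U/988497 = 610/988497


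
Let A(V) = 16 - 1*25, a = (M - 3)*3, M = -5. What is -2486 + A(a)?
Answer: -2495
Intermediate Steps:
a = -24 (a = (-5 - 3)*3 = -8*3 = -24)
A(V) = -9 (A(V) = 16 - 25 = -9)
-2486 + A(a) = -2486 - 9 = -2495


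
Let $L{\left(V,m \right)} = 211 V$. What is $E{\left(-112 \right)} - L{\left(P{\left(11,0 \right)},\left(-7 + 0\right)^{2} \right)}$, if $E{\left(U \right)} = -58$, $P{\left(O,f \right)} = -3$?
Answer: $575$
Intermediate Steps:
$E{\left(-112 \right)} - L{\left(P{\left(11,0 \right)},\left(-7 + 0\right)^{2} \right)} = -58 - 211 \left(-3\right) = -58 - -633 = -58 + 633 = 575$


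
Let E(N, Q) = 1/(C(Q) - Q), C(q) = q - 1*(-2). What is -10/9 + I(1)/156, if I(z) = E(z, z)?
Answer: -1037/936 ≈ -1.1079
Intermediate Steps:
C(q) = 2 + q (C(q) = q + 2 = 2 + q)
E(N, Q) = ½ (E(N, Q) = 1/((2 + Q) - Q) = 1/2 = ½)
I(z) = ½
-10/9 + I(1)/156 = -10/9 + (½)/156 = -10*⅑ + (½)*(1/156) = -10/9 + 1/312 = -1037/936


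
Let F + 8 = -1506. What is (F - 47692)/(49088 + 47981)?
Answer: -49206/97069 ≈ -0.50692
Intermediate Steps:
F = -1514 (F = -8 - 1506 = -1514)
(F - 47692)/(49088 + 47981) = (-1514 - 47692)/(49088 + 47981) = -49206/97069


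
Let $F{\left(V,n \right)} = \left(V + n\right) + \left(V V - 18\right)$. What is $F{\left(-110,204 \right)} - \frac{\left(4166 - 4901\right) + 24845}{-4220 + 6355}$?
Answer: $\frac{5194330}{427} \approx 12165.0$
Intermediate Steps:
$F{\left(V,n \right)} = -18 + V + n + V^{2}$ ($F{\left(V,n \right)} = \left(V + n\right) + \left(V^{2} - 18\right) = \left(V + n\right) + \left(-18 + V^{2}\right) = -18 + V + n + V^{2}$)
$F{\left(-110,204 \right)} - \frac{\left(4166 - 4901\right) + 24845}{-4220 + 6355} = \left(-18 - 110 + 204 + \left(-110\right)^{2}\right) - \frac{\left(4166 - 4901\right) + 24845}{-4220 + 6355} = \left(-18 - 110 + 204 + 12100\right) - \frac{-735 + 24845}{2135} = 12176 - 24110 \cdot \frac{1}{2135} = 12176 - \frac{4822}{427} = \frac{5194330}{427}$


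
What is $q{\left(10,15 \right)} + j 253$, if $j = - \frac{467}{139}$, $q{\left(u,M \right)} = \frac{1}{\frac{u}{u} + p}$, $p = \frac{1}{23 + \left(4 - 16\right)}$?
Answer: $- \frac{1416283}{1668} \approx -849.09$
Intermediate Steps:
$p = \frac{1}{11}$ ($p = \frac{1}{23 + \left(4 - 16\right)} = \frac{1}{23 - 12} = \frac{1}{11} \approx 0.090909$)
$q{\left(u,M \right)} = \frac{11}{12}$ ($q{\left(u,M \right)} = \frac{1}{\frac{u}{u} + \frac{1}{11}} = \frac{1}{1 + \frac{1}{11}} = \frac{1}{\frac{12}{11}} = \frac{11}{12}$)
$j = - \frac{467}{139}$ ($j = \left(-467\right) \frac{1}{139} = - \frac{467}{139} \approx -3.3597$)
$q{\left(10,15 \right)} + j 253 = \frac{11}{12} - \frac{118151}{139} = - \frac{1416283}{1668}$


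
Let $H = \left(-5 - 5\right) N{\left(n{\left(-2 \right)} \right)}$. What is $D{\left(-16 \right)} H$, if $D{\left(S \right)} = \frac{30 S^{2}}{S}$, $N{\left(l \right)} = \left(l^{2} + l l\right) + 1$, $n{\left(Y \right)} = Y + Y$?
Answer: $158400$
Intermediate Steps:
$n{\left(Y \right)} = 2 Y$
$N{\left(l \right)} = 1 + 2 l^{2}$ ($N{\left(l \right)} = \left(l^{2} + l^{2}\right) + 1 = 2 l^{2} + 1 = 1 + 2 l^{2}$)
$D{\left(S \right)} = 30 S$
$H = -330$ ($H = \left(-5 - 5\right) \left(1 + 2 \left(2 \left(-2\right)\right)^{2}\right) = - 10 \left(1 + 2 \left(-4\right)^{2}\right) = - 10 \left(1 + 2 \cdot 16\right) = - 10 \left(1 + 32\right) = \left(-10\right) 33 = -330$)
$D{\left(-16 \right)} H = 30 \left(-16\right) \left(-330\right) = \left(-480\right) \left(-330\right) = 158400$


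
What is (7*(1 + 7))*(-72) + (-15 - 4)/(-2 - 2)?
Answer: -16109/4 ≈ -4027.3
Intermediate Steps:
(7*(1 + 7))*(-72) + (-15 - 4)/(-2 - 2) = (7*8)*(-72) - 19/(-4) = 56*(-72) - 19*(-¼) = -4032 + 19/4 = -16109/4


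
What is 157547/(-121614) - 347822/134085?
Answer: -7047190467/1811845910 ≈ -3.8895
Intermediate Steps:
157547/(-121614) - 347822/134085 = 157547*(-1/121614) - 347822*1/134085 = -157547/121614 - 347822/134085 = -7047190467/1811845910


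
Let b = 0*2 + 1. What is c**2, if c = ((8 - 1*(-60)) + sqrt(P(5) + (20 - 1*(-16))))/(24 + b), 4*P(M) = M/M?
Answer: (136 + sqrt(145))**2/2500 ≈ 8.7665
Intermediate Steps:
b = 1 (b = 0 + 1 = 1)
P(M) = 1/4 (P(M) = (M/M)/4 = (1/4)*1 = 1/4)
c = 68/25 + sqrt(145)/50 (c = ((8 - 1*(-60)) + sqrt(1/4 + (20 - 1*(-16))))/(24 + 1) = ((8 + 60) + sqrt(1/4 + (20 + 16)))/25 = (68 + sqrt(1/4 + 36))*(1/25) = (68 + sqrt(145/4))*(1/25) = (68 + sqrt(145)/2)*(1/25) = 68/25 + sqrt(145)/50 ≈ 2.9608)
c**2 = (68/25 + sqrt(145)/50)**2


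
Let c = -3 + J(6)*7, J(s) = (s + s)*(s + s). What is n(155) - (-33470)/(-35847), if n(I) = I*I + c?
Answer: 897216940/35847 ≈ 25029.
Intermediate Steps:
J(s) = 4*s² (J(s) = (2*s)*(2*s) = 4*s²)
c = 1005 (c = -3 + (4*6²)*7 = -3 + (4*36)*7 = -3 + 144*7 = -3 + 1008 = 1005)
n(I) = 1005 + I² (n(I) = I*I + 1005 = I² + 1005 = 1005 + I²)
n(155) - (-33470)/(-35847) = (1005 + 155²) - (-33470)/(-35847) = (1005 + 24025) - (-33470)*(-1)/35847 = 25030 - 1*33470/35847 = 25030 - 33470/35847 = 897216940/35847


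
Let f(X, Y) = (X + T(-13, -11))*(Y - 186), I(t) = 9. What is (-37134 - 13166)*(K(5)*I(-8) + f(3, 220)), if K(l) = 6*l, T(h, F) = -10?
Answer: -1609600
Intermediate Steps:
f(X, Y) = (-186 + Y)*(-10 + X) (f(X, Y) = (X - 10)*(Y - 186) = (-10 + X)*(-186 + Y) = (-186 + Y)*(-10 + X))
(-37134 - 13166)*(K(5)*I(-8) + f(3, 220)) = (-37134 - 13166)*((6*5)*9 + (1860 - 186*3 - 10*220 + 3*220)) = -50300*(30*9 + (1860 - 558 - 2200 + 660)) = -50300*(270 - 238) = -50300*32 = -1609600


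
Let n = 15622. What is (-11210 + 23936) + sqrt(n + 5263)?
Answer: 12726 + sqrt(20885) ≈ 12871.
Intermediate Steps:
(-11210 + 23936) + sqrt(n + 5263) = (-11210 + 23936) + sqrt(15622 + 5263) = 12726 + sqrt(20885)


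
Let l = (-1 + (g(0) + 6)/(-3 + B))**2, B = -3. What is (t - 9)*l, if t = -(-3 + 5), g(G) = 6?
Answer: -99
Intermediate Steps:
t = -2 (t = -1*2 = -2)
l = 9 (l = (-1 + (6 + 6)/(-3 - 3))**2 = (-1 + 12/(-6))**2 = (-1 + 12*(-1/6))**2 = (-1 - 2)**2 = (-3)**2 = 9)
(t - 9)*l = (-2 - 9)*9 = -11*9 = -99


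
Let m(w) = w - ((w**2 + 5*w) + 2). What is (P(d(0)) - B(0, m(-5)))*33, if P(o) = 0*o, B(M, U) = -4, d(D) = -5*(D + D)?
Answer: 132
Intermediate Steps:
d(D) = -10*D
m(w) = -2 - w**2 - 4*w (m(w) = w - (2 + w**2 + 5*w) = w + (-2 - w**2 - 5*w) = -2 - w**2 - 4*w)
P(o) = 0
(P(d(0)) - B(0, m(-5)))*33 = (0 - 1*(-4))*33 = (0 + 4)*33 = 4*33 = 132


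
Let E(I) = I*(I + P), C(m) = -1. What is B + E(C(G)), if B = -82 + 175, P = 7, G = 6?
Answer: 87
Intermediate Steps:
E(I) = I*(7 + I) (E(I) = I*(I + 7) = I*(7 + I))
B = 93
B + E(C(G)) = 93 - (7 - 1) = 93 - 1*6 = 93 - 6 = 87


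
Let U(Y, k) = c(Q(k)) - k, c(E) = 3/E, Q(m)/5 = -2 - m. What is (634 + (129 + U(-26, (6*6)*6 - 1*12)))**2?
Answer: 331507638289/1060900 ≈ 3.1248e+5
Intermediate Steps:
Q(m) = -10 - 5*m (Q(m) = 5*(-2 - m) = -10 - 5*m)
U(Y, k) = -k + 3/(-10 - 5*k) (U(Y, k) = 3/(-10 - 5*k) - k = -k + 3/(-10 - 5*k))
(634 + (129 + U(-26, (6*6)*6 - 1*12)))**2 = (634 + (129 + (-3/5 - ((6*6)*6 - 1*12)*(2 + ((6*6)*6 - 1*12)))/(2 + ((6*6)*6 - 1*12))))**2 = (634 + (129 + (-3/5 - (36*6 - 12)*(2 + (36*6 - 12)))/(2 + (36*6 - 12))))**2 = (634 + (129 + (-3/5 - (216 - 12)*(2 + (216 - 12)))/(2 + (216 - 12))))**2 = (634 + (129 + (-3/5 - 1*204*(2 + 204))/(2 + 204)))**2 = (634 + (129 + (-3/5 - 1*204*206)/206))**2 = (634 + (129 + (-3/5 - 42024)/206))**2 = (634 + (129 + (1/206)*(-210123/5)))**2 = (634 + (129 - 210123/1030))**2 = (634 - 77253/1030)**2 = (575767/1030)**2 = 331507638289/1060900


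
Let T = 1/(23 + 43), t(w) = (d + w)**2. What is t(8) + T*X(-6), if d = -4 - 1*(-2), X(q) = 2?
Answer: 1189/33 ≈ 36.030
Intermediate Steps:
d = -2 (d = -4 + 2 = -2)
t(w) = (-2 + w)**2
T = 1/66 ≈ 0.015152
t(8) + T*X(-6) = (-2 + 8)**2 + (1/66)*2 = 6**2 + 1/33 = 36 + 1/33 = 1189/33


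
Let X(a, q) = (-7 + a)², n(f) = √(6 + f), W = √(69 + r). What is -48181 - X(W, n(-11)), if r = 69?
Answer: -48368 + 14*√138 ≈ -48204.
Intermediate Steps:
W = √138 (W = √(69 + 69) = √138 ≈ 11.747)
-48181 - X(W, n(-11)) = -48181 - (-7 + √138)²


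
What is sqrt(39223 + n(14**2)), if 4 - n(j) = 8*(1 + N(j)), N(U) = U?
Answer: sqrt(37651) ≈ 194.04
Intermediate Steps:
n(j) = -4 - 8*j (n(j) = 4 - 8*(1 + j) = 4 - (8 + 8*j) = 4 + (-8 - 8*j) = -4 - 8*j)
sqrt(39223 + n(14**2)) = sqrt(39223 + (-4 - 8*14**2)) = sqrt(39223 + (-4 - 8*196)) = sqrt(39223 + (-4 - 1568)) = sqrt(39223 - 1572) = sqrt(37651)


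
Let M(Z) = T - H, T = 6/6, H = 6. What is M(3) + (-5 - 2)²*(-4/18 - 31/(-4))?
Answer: 13099/36 ≈ 363.86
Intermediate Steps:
T = 1 (T = 6*(⅙) = 1)
M(Z) = -5 (M(Z) = 1 - 1*6 = 1 - 6 = -5)
M(3) + (-5 - 2)²*(-4/18 - 31/(-4)) = -5 + (-5 - 2)²*(-4/18 - 31/(-4)) = -5 + (-7)²*(-4*1/18 - 31*(-¼)) = -5 + 49*(-2/9 + 31/4) = -5 + 49*(271/36) = -5 + 13279/36 = 13099/36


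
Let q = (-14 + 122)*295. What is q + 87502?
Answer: 119362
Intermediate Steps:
q = 31860 (q = 108*295 = 31860)
q + 87502 = 31860 + 87502 = 119362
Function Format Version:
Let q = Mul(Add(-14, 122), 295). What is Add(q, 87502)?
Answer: 119362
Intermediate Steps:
q = 31860 (q = Mul(108, 295) = 31860)
Add(q, 87502) = Add(31860, 87502) = 119362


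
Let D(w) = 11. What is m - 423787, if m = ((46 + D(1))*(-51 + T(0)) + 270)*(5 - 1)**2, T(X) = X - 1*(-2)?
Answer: -464155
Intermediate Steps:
T(X) = 2 + X (T(X) = X + 2 = 2 + X)
m = -40368 (m = ((46 + 11)*(-51 + (2 + 0)) + 270)*(5 - 1)**2 = (57*(-51 + 2) + 270)*4**2 = (57*(-49) + 270)*16 = (-2793 + 270)*16 = -2523*16 = -40368)
m - 423787 = -40368 - 423787 = -464155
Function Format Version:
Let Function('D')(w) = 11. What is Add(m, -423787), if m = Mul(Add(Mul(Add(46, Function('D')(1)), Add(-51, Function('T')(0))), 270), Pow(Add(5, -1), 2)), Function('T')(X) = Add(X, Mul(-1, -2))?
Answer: -464155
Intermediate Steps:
Function('T')(X) = Add(2, X) (Function('T')(X) = Add(X, 2) = Add(2, X))
m = -40368 (m = Mul(Add(Mul(Add(46, 11), Add(-51, Add(2, 0))), 270), Pow(Add(5, -1), 2)) = Mul(Add(Mul(57, Add(-51, 2)), 270), Pow(4, 2)) = Mul(Add(Mul(57, -49), 270), 16) = Mul(Add(-2793, 270), 16) = Mul(-2523, 16) = -40368)
Add(m, -423787) = Add(-40368, -423787) = -464155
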